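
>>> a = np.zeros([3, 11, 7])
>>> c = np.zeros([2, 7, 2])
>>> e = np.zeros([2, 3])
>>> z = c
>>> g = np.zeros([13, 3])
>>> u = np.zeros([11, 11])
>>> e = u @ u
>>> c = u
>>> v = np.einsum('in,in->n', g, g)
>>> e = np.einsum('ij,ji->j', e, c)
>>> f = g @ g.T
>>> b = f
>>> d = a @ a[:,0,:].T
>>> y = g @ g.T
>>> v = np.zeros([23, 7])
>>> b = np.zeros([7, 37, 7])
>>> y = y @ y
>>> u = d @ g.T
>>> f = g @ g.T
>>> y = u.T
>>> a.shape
(3, 11, 7)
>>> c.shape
(11, 11)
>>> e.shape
(11,)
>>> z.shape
(2, 7, 2)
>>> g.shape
(13, 3)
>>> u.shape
(3, 11, 13)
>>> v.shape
(23, 7)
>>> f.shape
(13, 13)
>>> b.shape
(7, 37, 7)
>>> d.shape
(3, 11, 3)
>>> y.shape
(13, 11, 3)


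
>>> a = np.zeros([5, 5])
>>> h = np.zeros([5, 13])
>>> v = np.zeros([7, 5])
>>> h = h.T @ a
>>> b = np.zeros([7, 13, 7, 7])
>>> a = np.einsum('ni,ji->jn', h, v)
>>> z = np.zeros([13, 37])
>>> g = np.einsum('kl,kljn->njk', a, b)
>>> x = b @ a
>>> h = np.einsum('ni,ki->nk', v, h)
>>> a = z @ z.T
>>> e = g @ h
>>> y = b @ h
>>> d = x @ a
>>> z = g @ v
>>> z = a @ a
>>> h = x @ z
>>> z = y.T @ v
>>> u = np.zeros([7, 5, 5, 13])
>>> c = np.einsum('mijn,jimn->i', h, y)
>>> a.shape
(13, 13)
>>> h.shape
(7, 13, 7, 13)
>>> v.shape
(7, 5)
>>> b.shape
(7, 13, 7, 7)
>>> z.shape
(13, 7, 13, 5)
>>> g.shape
(7, 7, 7)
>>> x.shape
(7, 13, 7, 13)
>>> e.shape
(7, 7, 13)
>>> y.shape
(7, 13, 7, 13)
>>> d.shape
(7, 13, 7, 13)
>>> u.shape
(7, 5, 5, 13)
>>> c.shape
(13,)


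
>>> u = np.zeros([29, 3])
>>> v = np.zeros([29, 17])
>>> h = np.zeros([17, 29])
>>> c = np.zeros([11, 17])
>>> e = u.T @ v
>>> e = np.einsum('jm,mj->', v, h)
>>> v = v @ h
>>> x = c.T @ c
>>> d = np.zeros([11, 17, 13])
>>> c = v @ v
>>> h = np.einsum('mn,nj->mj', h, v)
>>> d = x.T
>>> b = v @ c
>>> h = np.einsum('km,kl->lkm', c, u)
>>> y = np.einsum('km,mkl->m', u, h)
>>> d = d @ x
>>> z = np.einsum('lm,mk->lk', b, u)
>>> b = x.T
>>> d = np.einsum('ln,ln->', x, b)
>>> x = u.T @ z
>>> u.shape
(29, 3)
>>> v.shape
(29, 29)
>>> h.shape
(3, 29, 29)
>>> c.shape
(29, 29)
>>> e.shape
()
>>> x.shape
(3, 3)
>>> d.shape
()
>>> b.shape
(17, 17)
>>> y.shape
(3,)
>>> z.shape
(29, 3)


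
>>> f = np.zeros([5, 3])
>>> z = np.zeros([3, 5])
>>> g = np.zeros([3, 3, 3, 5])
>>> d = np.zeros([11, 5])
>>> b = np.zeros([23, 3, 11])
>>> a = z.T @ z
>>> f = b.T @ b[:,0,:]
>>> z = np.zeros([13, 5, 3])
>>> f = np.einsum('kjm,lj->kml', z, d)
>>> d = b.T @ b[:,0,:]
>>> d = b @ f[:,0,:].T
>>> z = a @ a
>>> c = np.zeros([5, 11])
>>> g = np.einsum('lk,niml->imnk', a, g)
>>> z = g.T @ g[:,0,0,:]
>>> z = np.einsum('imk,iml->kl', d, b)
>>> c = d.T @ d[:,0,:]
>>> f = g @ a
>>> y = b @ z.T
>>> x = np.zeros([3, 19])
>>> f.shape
(3, 3, 3, 5)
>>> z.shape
(13, 11)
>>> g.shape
(3, 3, 3, 5)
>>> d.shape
(23, 3, 13)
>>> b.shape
(23, 3, 11)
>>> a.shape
(5, 5)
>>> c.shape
(13, 3, 13)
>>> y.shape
(23, 3, 13)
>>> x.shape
(3, 19)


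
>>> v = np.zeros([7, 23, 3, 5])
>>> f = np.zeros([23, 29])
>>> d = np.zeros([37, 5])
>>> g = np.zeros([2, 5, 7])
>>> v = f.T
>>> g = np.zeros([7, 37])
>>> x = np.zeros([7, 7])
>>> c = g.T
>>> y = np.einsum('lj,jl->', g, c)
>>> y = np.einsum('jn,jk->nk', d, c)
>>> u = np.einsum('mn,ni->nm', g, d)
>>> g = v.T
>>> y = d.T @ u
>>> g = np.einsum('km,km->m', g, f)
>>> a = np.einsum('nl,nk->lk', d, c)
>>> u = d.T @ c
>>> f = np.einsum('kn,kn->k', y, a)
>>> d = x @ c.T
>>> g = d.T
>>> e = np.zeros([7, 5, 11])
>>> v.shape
(29, 23)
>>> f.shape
(5,)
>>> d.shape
(7, 37)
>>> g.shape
(37, 7)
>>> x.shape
(7, 7)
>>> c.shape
(37, 7)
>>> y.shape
(5, 7)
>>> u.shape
(5, 7)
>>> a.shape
(5, 7)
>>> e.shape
(7, 5, 11)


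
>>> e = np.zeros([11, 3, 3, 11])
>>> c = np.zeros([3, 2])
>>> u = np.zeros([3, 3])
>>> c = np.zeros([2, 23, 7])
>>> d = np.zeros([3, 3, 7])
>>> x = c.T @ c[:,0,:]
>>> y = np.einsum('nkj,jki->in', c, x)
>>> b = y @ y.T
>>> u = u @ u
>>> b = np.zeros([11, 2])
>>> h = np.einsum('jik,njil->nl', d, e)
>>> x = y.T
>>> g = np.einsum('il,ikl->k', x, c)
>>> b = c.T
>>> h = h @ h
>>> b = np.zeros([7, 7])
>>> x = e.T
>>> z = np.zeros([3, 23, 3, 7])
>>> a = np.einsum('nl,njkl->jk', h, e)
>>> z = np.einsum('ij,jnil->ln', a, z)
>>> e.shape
(11, 3, 3, 11)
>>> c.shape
(2, 23, 7)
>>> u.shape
(3, 3)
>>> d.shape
(3, 3, 7)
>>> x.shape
(11, 3, 3, 11)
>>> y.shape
(7, 2)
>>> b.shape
(7, 7)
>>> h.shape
(11, 11)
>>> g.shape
(23,)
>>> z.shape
(7, 23)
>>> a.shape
(3, 3)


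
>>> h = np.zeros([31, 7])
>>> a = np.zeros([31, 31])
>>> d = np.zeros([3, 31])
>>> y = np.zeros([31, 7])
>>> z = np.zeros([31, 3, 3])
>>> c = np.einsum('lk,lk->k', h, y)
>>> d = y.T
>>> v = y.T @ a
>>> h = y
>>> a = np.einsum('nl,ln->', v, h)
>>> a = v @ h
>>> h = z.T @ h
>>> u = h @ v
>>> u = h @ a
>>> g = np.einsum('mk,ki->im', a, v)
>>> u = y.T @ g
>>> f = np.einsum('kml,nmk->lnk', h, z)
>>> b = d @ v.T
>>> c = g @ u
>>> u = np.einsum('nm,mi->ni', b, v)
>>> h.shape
(3, 3, 7)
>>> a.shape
(7, 7)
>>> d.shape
(7, 31)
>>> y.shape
(31, 7)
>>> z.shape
(31, 3, 3)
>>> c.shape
(31, 7)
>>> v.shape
(7, 31)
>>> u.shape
(7, 31)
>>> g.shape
(31, 7)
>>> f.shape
(7, 31, 3)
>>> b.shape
(7, 7)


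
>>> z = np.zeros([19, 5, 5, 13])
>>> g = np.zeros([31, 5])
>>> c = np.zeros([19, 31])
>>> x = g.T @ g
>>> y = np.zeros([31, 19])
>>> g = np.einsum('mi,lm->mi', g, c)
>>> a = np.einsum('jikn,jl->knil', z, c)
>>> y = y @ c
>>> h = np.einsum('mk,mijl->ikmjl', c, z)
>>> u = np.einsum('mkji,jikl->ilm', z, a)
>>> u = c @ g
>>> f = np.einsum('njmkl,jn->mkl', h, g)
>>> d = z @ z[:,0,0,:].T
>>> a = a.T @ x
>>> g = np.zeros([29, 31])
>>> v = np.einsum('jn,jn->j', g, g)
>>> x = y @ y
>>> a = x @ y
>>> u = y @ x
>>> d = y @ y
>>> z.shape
(19, 5, 5, 13)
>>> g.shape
(29, 31)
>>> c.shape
(19, 31)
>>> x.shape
(31, 31)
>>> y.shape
(31, 31)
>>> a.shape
(31, 31)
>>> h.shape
(5, 31, 19, 5, 13)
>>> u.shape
(31, 31)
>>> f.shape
(19, 5, 13)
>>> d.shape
(31, 31)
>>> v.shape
(29,)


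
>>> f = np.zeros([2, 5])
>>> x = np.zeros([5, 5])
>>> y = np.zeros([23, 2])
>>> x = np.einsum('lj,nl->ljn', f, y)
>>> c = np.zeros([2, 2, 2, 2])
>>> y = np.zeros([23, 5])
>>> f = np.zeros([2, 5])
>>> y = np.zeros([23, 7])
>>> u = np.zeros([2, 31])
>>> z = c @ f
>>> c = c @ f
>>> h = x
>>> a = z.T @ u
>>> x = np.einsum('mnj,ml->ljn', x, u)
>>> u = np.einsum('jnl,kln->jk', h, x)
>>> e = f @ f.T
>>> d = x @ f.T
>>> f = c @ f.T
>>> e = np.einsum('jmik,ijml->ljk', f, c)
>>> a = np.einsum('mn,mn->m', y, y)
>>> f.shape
(2, 2, 2, 2)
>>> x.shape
(31, 23, 5)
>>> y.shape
(23, 7)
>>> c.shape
(2, 2, 2, 5)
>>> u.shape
(2, 31)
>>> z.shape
(2, 2, 2, 5)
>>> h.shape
(2, 5, 23)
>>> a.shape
(23,)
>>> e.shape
(5, 2, 2)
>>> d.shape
(31, 23, 2)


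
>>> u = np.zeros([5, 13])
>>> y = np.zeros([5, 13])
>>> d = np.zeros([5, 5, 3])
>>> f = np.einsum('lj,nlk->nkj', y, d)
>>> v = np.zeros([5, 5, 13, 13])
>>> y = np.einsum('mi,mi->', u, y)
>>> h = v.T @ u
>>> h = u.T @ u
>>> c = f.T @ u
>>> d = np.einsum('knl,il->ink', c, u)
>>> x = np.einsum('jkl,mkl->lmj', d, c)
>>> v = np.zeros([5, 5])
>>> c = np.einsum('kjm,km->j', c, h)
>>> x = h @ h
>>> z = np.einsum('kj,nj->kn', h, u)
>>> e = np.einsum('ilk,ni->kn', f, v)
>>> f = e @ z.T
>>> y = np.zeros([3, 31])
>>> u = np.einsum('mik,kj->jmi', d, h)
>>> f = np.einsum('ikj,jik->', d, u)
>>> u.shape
(13, 5, 3)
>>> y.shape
(3, 31)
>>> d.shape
(5, 3, 13)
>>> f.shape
()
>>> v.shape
(5, 5)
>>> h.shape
(13, 13)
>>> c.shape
(3,)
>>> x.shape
(13, 13)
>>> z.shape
(13, 5)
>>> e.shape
(13, 5)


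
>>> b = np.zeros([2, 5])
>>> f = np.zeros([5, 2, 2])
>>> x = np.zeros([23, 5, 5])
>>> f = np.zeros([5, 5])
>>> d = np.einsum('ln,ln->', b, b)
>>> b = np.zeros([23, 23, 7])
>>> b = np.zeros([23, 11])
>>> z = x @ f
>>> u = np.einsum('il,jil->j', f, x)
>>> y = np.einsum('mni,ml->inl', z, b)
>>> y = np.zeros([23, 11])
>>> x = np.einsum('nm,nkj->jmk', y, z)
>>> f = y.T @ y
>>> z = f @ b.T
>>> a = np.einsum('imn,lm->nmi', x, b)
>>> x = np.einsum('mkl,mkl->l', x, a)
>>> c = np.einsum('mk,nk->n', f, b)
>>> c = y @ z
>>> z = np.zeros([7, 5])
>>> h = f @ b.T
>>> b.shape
(23, 11)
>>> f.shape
(11, 11)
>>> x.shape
(5,)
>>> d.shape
()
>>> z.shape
(7, 5)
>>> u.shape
(23,)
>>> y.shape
(23, 11)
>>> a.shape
(5, 11, 5)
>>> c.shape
(23, 23)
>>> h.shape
(11, 23)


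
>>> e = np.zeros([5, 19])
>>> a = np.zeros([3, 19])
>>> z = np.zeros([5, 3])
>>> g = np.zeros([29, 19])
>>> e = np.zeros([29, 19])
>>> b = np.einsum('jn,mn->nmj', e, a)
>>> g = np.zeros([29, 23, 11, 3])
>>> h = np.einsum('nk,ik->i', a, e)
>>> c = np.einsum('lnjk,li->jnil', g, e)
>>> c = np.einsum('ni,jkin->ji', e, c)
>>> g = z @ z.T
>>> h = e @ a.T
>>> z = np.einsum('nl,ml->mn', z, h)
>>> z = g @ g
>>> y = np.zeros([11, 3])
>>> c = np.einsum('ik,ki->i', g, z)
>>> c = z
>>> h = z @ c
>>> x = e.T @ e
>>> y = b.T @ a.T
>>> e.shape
(29, 19)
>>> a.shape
(3, 19)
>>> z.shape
(5, 5)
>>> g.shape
(5, 5)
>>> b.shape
(19, 3, 29)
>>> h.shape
(5, 5)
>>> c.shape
(5, 5)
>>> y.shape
(29, 3, 3)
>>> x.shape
(19, 19)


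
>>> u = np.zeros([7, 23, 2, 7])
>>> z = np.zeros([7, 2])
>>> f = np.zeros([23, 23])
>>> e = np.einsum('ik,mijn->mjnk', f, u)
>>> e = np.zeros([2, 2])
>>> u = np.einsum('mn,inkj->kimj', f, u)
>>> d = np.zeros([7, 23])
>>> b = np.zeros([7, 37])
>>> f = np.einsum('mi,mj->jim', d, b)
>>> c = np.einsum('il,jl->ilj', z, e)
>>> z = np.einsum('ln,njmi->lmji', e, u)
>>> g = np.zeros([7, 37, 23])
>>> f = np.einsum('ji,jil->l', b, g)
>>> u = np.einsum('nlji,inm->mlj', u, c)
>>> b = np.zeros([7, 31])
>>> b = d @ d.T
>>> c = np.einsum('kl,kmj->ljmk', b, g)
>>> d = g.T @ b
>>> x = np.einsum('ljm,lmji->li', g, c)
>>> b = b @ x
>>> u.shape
(2, 7, 23)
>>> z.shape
(2, 23, 7, 7)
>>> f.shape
(23,)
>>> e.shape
(2, 2)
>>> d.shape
(23, 37, 7)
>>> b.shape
(7, 7)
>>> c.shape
(7, 23, 37, 7)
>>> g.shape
(7, 37, 23)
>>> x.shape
(7, 7)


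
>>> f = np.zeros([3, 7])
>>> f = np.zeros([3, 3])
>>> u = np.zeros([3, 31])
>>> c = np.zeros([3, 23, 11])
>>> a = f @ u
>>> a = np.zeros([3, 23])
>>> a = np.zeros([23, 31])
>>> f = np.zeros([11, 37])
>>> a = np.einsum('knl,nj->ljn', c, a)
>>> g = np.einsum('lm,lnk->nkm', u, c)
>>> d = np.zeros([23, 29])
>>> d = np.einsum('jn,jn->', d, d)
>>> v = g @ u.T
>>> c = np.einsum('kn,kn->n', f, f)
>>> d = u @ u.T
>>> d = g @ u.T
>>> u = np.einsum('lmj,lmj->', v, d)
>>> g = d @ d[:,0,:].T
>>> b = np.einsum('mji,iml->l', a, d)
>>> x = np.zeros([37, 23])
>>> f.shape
(11, 37)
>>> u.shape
()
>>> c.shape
(37,)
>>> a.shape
(11, 31, 23)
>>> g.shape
(23, 11, 23)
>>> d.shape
(23, 11, 3)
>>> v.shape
(23, 11, 3)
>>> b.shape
(3,)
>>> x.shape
(37, 23)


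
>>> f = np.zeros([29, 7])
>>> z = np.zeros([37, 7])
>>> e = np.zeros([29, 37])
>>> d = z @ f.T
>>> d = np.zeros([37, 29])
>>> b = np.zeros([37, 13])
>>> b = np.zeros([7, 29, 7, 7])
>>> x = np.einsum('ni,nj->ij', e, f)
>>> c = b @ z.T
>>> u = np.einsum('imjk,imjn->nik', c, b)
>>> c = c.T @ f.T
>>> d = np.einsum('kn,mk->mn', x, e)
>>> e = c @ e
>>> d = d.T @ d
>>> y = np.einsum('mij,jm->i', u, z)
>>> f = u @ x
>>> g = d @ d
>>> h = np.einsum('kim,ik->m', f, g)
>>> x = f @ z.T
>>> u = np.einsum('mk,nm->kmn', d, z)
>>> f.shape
(7, 7, 7)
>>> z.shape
(37, 7)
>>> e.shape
(37, 7, 29, 37)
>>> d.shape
(7, 7)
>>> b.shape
(7, 29, 7, 7)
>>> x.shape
(7, 7, 37)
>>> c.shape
(37, 7, 29, 29)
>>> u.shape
(7, 7, 37)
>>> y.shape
(7,)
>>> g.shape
(7, 7)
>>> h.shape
(7,)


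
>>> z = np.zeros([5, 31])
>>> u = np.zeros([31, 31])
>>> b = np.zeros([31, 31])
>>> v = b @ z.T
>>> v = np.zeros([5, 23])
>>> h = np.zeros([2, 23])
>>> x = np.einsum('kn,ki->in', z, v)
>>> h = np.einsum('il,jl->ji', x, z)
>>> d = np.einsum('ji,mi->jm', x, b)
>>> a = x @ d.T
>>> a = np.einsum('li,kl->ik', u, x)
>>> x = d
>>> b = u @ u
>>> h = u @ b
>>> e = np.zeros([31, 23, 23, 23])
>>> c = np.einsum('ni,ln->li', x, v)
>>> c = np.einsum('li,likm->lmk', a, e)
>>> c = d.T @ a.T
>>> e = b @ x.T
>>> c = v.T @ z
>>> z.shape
(5, 31)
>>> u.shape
(31, 31)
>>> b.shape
(31, 31)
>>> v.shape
(5, 23)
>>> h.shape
(31, 31)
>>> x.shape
(23, 31)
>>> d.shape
(23, 31)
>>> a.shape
(31, 23)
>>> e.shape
(31, 23)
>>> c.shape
(23, 31)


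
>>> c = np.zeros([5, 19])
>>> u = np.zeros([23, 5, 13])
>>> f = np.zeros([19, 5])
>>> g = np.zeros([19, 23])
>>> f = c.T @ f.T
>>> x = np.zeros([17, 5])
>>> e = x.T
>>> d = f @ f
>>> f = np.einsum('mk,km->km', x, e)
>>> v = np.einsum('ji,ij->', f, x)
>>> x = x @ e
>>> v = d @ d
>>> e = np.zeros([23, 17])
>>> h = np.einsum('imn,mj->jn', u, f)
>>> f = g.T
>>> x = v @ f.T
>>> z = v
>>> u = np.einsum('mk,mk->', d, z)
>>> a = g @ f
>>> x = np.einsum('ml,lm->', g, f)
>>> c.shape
(5, 19)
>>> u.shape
()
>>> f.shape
(23, 19)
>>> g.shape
(19, 23)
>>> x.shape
()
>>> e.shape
(23, 17)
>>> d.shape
(19, 19)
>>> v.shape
(19, 19)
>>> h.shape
(17, 13)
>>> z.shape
(19, 19)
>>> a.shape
(19, 19)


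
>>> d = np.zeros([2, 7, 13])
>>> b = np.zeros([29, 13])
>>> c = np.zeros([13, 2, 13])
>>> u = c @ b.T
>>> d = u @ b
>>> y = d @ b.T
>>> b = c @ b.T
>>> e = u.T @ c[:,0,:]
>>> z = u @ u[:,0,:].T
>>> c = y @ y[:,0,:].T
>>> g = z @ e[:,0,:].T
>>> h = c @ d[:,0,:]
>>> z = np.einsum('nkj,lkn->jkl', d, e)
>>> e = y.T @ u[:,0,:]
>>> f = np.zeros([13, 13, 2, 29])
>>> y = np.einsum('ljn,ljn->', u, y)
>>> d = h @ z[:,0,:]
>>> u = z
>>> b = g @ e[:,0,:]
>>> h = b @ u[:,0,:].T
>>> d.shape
(13, 2, 29)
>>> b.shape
(13, 2, 29)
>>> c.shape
(13, 2, 13)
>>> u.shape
(13, 2, 29)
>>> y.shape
()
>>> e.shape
(29, 2, 29)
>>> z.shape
(13, 2, 29)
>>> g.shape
(13, 2, 29)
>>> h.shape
(13, 2, 13)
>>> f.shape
(13, 13, 2, 29)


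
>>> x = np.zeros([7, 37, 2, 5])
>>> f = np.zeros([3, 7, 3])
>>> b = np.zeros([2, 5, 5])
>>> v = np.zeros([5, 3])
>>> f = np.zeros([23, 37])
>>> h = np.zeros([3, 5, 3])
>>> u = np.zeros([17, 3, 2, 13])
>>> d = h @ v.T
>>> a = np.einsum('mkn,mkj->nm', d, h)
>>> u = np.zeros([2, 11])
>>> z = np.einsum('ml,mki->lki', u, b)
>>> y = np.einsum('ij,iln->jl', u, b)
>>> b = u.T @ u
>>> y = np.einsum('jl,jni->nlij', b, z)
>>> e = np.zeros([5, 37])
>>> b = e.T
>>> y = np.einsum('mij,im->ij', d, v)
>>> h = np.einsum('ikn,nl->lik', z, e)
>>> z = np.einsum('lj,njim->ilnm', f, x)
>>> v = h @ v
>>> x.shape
(7, 37, 2, 5)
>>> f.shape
(23, 37)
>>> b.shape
(37, 5)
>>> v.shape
(37, 11, 3)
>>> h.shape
(37, 11, 5)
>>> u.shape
(2, 11)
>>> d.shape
(3, 5, 5)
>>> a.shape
(5, 3)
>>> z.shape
(2, 23, 7, 5)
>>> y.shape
(5, 5)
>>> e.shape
(5, 37)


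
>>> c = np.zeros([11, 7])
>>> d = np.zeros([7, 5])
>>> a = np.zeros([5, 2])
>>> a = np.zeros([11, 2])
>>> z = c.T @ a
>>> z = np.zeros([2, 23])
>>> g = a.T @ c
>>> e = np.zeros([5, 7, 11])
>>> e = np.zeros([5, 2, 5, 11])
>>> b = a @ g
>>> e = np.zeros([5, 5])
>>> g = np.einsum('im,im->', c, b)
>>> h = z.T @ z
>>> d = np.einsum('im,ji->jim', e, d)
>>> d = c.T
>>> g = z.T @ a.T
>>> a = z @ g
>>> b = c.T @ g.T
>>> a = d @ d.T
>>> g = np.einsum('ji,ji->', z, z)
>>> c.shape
(11, 7)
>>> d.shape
(7, 11)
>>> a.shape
(7, 7)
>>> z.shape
(2, 23)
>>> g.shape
()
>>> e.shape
(5, 5)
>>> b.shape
(7, 23)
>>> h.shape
(23, 23)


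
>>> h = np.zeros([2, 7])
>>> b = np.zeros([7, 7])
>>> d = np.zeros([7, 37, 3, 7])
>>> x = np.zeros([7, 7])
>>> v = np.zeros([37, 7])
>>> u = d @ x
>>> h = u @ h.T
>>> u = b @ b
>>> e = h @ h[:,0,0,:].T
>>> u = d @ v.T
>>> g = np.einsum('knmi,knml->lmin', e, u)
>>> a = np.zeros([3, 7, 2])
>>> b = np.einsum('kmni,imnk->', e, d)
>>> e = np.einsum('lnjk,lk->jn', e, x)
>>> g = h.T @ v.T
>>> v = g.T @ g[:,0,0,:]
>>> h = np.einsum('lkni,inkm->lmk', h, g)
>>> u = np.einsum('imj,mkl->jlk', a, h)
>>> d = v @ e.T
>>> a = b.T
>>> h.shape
(7, 37, 37)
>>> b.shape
()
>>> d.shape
(37, 37, 3, 3)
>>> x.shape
(7, 7)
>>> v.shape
(37, 37, 3, 37)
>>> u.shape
(2, 37, 37)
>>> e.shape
(3, 37)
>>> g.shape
(2, 3, 37, 37)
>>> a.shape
()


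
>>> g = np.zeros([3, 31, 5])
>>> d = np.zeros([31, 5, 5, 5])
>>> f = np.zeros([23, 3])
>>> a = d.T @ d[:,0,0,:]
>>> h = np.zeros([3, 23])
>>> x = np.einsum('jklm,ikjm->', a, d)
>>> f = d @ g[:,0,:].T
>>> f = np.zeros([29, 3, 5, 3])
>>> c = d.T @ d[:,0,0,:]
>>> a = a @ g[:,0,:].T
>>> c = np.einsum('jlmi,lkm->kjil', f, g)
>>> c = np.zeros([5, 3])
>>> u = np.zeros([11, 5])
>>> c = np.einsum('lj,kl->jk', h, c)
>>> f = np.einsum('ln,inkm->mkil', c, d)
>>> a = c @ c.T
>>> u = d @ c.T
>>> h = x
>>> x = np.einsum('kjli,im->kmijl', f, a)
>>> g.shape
(3, 31, 5)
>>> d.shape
(31, 5, 5, 5)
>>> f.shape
(5, 5, 31, 23)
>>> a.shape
(23, 23)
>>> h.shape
()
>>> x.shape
(5, 23, 23, 5, 31)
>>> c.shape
(23, 5)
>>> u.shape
(31, 5, 5, 23)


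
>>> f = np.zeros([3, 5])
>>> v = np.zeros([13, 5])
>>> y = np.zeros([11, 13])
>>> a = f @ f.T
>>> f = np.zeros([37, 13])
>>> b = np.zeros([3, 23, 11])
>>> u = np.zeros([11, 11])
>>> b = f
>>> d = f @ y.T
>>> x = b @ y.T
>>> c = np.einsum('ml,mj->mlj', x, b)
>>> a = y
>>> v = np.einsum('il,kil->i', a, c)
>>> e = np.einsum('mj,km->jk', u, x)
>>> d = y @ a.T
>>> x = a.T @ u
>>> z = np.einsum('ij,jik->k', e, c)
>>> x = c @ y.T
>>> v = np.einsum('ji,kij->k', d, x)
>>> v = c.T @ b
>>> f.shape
(37, 13)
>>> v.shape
(13, 11, 13)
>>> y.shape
(11, 13)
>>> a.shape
(11, 13)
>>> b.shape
(37, 13)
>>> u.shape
(11, 11)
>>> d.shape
(11, 11)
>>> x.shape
(37, 11, 11)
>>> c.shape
(37, 11, 13)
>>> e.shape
(11, 37)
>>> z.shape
(13,)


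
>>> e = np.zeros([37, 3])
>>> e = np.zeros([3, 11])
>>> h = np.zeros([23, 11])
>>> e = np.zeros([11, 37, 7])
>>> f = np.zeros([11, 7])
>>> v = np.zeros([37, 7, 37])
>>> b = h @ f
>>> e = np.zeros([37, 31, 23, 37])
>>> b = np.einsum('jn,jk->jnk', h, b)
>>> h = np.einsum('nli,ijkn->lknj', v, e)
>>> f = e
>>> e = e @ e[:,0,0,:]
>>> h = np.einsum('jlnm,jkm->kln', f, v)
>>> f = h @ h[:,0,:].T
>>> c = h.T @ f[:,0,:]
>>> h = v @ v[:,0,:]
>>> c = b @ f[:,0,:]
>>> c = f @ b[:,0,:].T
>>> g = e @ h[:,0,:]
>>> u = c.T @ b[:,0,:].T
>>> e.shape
(37, 31, 23, 37)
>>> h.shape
(37, 7, 37)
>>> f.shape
(7, 31, 7)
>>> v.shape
(37, 7, 37)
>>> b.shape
(23, 11, 7)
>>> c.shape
(7, 31, 23)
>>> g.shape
(37, 31, 23, 37)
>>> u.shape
(23, 31, 23)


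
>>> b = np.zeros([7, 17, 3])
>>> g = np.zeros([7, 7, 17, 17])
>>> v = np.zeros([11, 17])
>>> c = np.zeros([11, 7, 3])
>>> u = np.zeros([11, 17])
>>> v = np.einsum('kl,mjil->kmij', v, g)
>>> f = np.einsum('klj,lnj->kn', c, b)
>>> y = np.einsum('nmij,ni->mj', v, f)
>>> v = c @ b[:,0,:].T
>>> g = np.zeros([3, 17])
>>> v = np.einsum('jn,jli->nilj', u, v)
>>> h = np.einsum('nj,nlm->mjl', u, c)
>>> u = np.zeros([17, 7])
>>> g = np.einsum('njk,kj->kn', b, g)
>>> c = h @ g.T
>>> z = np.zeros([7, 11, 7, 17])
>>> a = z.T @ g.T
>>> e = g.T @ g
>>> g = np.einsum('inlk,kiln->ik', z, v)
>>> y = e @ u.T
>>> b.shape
(7, 17, 3)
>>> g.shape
(7, 17)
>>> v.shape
(17, 7, 7, 11)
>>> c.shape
(3, 17, 3)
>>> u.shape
(17, 7)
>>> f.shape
(11, 17)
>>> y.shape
(7, 17)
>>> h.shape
(3, 17, 7)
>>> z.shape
(7, 11, 7, 17)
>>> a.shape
(17, 7, 11, 3)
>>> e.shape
(7, 7)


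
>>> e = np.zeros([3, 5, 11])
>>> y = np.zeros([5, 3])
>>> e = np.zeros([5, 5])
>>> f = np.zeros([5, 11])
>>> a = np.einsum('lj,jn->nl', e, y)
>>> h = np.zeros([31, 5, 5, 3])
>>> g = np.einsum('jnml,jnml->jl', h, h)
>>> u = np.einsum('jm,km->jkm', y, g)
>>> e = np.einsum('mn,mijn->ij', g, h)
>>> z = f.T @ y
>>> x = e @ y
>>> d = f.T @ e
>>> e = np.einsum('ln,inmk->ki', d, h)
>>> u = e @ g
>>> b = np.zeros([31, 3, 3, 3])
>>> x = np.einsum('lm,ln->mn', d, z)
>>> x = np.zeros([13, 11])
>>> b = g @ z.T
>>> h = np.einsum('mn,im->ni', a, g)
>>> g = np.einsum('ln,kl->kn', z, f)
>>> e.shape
(3, 31)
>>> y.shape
(5, 3)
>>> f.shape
(5, 11)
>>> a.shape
(3, 5)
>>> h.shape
(5, 31)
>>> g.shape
(5, 3)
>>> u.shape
(3, 3)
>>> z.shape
(11, 3)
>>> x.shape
(13, 11)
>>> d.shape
(11, 5)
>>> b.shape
(31, 11)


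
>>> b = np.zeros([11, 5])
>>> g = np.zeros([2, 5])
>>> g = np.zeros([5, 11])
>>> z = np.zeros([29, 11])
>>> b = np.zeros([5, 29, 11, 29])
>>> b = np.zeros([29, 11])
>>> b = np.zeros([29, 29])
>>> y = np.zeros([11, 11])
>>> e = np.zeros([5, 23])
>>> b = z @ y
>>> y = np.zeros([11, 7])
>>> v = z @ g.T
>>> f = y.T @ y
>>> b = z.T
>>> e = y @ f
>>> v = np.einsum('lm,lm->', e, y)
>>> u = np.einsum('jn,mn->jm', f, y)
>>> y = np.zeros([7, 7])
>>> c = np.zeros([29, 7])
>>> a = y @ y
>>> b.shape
(11, 29)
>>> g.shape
(5, 11)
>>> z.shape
(29, 11)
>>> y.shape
(7, 7)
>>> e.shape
(11, 7)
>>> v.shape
()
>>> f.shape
(7, 7)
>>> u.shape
(7, 11)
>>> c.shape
(29, 7)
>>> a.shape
(7, 7)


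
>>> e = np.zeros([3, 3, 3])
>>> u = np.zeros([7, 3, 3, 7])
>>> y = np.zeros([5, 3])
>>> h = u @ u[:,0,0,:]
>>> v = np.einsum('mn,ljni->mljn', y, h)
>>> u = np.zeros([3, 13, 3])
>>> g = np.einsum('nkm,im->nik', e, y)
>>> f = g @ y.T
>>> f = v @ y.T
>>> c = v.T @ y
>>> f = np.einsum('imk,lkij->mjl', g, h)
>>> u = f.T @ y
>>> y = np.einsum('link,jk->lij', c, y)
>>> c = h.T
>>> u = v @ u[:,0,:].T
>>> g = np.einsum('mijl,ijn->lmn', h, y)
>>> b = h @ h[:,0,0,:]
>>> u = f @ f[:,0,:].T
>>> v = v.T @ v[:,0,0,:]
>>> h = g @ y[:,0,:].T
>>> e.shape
(3, 3, 3)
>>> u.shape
(5, 7, 5)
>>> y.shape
(3, 3, 5)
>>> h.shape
(7, 7, 3)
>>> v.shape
(3, 3, 7, 3)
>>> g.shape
(7, 7, 5)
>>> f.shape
(5, 7, 7)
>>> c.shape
(7, 3, 3, 7)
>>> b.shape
(7, 3, 3, 7)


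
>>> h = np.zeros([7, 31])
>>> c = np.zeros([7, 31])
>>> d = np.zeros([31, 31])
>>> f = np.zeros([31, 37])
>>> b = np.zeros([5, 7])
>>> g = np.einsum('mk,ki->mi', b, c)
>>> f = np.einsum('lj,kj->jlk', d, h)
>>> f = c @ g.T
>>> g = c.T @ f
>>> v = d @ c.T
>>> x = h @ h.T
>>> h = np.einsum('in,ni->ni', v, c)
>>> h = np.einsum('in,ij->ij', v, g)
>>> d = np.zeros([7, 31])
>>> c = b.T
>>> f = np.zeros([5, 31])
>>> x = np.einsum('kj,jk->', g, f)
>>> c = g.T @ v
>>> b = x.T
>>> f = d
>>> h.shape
(31, 5)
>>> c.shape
(5, 7)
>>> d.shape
(7, 31)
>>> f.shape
(7, 31)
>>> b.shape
()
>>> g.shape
(31, 5)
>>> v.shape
(31, 7)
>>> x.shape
()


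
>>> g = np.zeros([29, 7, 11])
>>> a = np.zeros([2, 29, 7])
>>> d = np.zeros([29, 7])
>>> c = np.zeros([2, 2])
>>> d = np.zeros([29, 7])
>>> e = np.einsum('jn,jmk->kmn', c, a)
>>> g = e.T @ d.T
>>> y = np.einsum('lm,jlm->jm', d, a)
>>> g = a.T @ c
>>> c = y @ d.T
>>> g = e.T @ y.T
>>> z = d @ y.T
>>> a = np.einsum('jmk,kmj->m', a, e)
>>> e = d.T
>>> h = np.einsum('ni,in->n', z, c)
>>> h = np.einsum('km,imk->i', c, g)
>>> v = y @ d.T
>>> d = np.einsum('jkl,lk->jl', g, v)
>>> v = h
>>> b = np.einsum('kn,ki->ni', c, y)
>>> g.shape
(2, 29, 2)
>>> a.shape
(29,)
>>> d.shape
(2, 2)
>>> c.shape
(2, 29)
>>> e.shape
(7, 29)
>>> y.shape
(2, 7)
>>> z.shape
(29, 2)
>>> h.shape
(2,)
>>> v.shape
(2,)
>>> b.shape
(29, 7)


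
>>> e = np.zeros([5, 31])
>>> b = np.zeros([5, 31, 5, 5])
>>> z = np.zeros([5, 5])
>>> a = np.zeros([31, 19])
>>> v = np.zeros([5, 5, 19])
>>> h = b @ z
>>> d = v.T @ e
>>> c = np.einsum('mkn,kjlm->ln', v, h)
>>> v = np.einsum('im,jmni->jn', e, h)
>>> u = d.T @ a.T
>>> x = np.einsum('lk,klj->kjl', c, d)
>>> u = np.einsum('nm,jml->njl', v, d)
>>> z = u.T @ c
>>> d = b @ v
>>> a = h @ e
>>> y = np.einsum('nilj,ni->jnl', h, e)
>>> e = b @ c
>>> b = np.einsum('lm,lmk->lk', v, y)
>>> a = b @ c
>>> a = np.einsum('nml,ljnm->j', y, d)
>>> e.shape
(5, 31, 5, 19)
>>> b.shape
(5, 5)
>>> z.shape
(31, 19, 19)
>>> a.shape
(31,)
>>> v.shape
(5, 5)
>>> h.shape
(5, 31, 5, 5)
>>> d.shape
(5, 31, 5, 5)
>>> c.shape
(5, 19)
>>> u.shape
(5, 19, 31)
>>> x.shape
(19, 31, 5)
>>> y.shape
(5, 5, 5)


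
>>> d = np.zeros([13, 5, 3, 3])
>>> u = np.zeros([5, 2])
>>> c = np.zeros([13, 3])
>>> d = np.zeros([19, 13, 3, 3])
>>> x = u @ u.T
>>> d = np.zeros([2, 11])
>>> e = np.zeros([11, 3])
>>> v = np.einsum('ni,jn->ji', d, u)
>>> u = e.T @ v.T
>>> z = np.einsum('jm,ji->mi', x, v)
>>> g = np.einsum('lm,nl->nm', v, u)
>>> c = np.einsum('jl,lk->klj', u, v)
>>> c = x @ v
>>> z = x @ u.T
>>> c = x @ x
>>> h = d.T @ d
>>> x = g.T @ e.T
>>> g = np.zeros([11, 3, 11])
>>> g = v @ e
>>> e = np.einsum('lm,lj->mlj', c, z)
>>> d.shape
(2, 11)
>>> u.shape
(3, 5)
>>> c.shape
(5, 5)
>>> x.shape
(11, 11)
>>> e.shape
(5, 5, 3)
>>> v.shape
(5, 11)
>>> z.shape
(5, 3)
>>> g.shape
(5, 3)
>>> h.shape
(11, 11)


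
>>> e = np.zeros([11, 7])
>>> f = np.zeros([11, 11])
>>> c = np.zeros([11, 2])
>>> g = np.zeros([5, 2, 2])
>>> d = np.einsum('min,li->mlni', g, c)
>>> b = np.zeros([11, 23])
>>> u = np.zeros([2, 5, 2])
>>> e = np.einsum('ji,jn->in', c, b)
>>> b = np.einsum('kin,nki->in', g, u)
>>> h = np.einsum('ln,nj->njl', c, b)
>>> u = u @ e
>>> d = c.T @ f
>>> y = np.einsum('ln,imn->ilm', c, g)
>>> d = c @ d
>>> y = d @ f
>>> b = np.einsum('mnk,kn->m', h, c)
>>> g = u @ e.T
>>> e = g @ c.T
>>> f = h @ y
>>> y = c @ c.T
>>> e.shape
(2, 5, 11)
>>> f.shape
(2, 2, 11)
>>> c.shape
(11, 2)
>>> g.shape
(2, 5, 2)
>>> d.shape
(11, 11)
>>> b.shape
(2,)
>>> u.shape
(2, 5, 23)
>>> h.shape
(2, 2, 11)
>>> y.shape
(11, 11)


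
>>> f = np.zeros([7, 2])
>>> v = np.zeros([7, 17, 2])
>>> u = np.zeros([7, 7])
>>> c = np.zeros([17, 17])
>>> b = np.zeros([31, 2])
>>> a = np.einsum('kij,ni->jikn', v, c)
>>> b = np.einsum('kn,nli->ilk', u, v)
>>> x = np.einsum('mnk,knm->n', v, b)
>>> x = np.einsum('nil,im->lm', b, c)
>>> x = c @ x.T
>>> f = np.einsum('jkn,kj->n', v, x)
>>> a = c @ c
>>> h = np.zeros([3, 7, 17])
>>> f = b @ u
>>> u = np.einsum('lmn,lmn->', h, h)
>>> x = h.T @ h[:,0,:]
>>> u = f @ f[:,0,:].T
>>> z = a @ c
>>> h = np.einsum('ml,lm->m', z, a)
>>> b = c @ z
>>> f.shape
(2, 17, 7)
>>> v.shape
(7, 17, 2)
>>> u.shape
(2, 17, 2)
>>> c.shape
(17, 17)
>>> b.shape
(17, 17)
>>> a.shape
(17, 17)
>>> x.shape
(17, 7, 17)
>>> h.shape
(17,)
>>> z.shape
(17, 17)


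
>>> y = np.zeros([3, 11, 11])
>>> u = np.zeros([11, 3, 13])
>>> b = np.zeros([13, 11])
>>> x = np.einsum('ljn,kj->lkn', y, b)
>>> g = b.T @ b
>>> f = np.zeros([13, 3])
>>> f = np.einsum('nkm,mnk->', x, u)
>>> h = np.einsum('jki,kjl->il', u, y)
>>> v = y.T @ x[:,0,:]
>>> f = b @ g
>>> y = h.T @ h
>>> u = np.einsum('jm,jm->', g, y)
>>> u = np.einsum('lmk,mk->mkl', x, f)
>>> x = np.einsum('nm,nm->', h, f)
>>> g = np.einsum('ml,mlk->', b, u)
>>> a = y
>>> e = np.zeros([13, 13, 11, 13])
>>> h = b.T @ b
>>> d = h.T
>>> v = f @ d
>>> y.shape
(11, 11)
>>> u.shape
(13, 11, 3)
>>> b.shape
(13, 11)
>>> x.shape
()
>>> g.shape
()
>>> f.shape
(13, 11)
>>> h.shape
(11, 11)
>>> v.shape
(13, 11)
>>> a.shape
(11, 11)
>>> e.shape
(13, 13, 11, 13)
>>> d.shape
(11, 11)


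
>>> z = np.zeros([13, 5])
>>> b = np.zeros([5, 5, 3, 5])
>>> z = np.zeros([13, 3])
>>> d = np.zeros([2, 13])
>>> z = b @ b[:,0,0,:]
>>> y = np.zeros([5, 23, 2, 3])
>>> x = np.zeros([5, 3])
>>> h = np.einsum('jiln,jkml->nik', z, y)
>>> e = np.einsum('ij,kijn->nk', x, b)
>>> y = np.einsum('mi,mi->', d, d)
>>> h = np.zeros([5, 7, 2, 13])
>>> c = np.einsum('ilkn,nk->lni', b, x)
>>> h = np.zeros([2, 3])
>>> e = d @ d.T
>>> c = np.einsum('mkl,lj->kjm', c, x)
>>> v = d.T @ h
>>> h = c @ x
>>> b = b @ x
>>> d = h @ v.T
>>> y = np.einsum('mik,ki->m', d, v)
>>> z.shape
(5, 5, 3, 5)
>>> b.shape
(5, 5, 3, 3)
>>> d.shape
(5, 3, 13)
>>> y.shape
(5,)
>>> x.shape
(5, 3)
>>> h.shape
(5, 3, 3)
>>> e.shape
(2, 2)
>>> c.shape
(5, 3, 5)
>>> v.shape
(13, 3)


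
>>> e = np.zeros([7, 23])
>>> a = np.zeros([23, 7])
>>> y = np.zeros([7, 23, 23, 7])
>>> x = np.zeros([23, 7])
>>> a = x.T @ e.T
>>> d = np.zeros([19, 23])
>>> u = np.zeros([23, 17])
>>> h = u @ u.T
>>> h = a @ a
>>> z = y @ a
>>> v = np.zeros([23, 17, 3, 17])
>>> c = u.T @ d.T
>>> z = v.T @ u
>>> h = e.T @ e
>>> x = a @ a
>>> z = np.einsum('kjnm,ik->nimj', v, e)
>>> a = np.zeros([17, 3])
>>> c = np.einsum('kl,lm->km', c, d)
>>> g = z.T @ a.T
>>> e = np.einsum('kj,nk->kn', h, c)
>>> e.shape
(23, 17)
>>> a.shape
(17, 3)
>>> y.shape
(7, 23, 23, 7)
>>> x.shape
(7, 7)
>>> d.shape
(19, 23)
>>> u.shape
(23, 17)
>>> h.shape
(23, 23)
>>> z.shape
(3, 7, 17, 17)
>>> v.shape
(23, 17, 3, 17)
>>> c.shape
(17, 23)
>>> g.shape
(17, 17, 7, 17)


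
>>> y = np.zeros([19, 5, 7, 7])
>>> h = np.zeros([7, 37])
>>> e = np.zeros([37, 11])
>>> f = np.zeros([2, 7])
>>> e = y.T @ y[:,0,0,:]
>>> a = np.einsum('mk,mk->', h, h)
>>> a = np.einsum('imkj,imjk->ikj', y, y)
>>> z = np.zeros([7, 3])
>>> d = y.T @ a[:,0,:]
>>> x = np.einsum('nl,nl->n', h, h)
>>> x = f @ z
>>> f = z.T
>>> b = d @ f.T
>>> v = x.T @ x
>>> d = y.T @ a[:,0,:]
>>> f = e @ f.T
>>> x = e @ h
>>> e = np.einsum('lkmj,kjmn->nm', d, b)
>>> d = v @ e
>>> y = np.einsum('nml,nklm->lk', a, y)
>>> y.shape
(7, 5)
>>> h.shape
(7, 37)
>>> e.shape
(3, 5)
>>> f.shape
(7, 7, 5, 3)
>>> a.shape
(19, 7, 7)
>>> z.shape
(7, 3)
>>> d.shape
(3, 5)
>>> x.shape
(7, 7, 5, 37)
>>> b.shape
(7, 7, 5, 3)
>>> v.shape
(3, 3)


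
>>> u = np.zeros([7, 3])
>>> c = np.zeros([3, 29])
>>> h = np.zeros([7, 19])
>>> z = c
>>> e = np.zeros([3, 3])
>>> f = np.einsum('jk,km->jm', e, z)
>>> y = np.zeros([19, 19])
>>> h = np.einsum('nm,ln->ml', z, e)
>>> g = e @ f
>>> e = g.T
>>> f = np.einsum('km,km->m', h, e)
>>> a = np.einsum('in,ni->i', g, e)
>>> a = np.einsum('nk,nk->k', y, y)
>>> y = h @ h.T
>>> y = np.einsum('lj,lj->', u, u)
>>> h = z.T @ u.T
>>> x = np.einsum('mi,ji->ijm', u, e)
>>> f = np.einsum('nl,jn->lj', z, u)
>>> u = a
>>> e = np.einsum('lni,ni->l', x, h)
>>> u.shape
(19,)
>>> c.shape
(3, 29)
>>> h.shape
(29, 7)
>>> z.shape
(3, 29)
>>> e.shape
(3,)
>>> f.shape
(29, 7)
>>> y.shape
()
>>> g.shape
(3, 29)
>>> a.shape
(19,)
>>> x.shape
(3, 29, 7)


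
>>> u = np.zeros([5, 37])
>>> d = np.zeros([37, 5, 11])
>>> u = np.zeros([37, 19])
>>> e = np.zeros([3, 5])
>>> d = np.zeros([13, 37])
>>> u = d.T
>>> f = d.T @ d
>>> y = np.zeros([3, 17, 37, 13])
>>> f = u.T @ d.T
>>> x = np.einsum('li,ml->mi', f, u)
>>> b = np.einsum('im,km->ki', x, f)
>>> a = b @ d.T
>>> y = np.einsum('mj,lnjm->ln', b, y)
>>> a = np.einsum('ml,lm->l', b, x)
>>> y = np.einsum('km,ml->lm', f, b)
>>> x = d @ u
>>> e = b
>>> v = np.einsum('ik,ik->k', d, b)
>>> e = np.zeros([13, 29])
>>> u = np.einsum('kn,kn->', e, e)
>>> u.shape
()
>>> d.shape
(13, 37)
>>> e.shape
(13, 29)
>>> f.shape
(13, 13)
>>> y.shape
(37, 13)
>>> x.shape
(13, 13)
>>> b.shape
(13, 37)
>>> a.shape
(37,)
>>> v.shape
(37,)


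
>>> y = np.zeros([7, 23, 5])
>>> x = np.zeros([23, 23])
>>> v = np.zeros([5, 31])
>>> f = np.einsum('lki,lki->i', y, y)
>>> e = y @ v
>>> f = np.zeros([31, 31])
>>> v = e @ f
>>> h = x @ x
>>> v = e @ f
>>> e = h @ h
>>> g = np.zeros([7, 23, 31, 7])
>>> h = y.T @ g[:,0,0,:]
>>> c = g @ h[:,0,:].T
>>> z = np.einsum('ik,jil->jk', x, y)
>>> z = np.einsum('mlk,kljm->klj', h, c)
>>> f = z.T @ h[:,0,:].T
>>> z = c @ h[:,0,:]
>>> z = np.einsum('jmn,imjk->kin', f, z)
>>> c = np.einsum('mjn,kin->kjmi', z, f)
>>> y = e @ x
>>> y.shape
(23, 23)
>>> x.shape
(23, 23)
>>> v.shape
(7, 23, 31)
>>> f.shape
(31, 23, 5)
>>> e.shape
(23, 23)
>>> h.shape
(5, 23, 7)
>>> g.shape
(7, 23, 31, 7)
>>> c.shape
(31, 7, 7, 23)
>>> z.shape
(7, 7, 5)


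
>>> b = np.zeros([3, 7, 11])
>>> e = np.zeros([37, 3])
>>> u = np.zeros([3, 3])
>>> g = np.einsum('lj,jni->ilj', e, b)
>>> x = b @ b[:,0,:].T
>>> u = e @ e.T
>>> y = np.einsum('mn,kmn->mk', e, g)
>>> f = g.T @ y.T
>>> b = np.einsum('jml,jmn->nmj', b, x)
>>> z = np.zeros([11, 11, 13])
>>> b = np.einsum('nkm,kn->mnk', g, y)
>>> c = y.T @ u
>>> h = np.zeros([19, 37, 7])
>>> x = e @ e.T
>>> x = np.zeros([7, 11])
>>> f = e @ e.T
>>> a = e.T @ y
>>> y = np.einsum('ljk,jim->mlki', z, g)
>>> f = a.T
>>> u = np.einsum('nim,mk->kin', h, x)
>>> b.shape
(3, 11, 37)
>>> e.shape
(37, 3)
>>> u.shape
(11, 37, 19)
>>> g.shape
(11, 37, 3)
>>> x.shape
(7, 11)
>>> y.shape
(3, 11, 13, 37)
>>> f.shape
(11, 3)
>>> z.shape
(11, 11, 13)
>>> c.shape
(11, 37)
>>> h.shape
(19, 37, 7)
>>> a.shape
(3, 11)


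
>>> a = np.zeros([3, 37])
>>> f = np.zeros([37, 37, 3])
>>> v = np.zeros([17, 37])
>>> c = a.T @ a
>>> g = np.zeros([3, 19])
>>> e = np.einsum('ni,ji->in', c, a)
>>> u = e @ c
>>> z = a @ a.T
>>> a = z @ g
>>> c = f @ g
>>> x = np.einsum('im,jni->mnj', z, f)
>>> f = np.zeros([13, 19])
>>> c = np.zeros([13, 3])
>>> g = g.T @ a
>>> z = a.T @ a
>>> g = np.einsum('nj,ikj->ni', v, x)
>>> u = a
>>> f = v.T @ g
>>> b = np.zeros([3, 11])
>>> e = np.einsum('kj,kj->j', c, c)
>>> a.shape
(3, 19)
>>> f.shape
(37, 3)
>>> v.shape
(17, 37)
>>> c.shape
(13, 3)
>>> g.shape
(17, 3)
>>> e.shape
(3,)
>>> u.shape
(3, 19)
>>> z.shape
(19, 19)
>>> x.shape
(3, 37, 37)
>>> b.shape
(3, 11)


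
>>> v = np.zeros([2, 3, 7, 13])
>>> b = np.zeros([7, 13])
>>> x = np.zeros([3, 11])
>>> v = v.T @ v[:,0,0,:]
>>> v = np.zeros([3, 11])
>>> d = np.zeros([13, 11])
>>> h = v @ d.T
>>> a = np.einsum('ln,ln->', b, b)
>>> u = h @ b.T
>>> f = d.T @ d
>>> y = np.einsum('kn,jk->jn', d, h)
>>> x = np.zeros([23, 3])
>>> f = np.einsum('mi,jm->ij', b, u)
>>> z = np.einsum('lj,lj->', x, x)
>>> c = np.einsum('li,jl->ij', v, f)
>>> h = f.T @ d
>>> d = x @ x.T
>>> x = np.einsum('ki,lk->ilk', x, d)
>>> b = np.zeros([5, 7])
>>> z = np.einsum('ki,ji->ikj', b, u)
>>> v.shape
(3, 11)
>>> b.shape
(5, 7)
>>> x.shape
(3, 23, 23)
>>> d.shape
(23, 23)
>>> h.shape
(3, 11)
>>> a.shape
()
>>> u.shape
(3, 7)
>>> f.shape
(13, 3)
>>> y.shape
(3, 11)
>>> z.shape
(7, 5, 3)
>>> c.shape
(11, 13)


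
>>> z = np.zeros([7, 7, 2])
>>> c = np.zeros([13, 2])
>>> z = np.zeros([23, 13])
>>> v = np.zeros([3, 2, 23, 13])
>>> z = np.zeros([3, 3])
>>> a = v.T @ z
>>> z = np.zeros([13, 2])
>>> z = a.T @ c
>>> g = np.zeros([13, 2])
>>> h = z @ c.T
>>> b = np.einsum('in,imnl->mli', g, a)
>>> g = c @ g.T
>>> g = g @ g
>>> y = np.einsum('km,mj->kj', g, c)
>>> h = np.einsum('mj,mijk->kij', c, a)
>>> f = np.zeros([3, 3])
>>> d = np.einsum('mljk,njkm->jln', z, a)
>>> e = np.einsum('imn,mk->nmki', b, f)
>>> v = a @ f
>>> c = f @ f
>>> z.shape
(3, 2, 23, 2)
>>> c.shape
(3, 3)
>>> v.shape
(13, 23, 2, 3)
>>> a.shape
(13, 23, 2, 3)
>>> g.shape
(13, 13)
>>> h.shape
(3, 23, 2)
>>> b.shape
(23, 3, 13)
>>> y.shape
(13, 2)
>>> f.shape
(3, 3)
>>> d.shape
(23, 2, 13)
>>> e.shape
(13, 3, 3, 23)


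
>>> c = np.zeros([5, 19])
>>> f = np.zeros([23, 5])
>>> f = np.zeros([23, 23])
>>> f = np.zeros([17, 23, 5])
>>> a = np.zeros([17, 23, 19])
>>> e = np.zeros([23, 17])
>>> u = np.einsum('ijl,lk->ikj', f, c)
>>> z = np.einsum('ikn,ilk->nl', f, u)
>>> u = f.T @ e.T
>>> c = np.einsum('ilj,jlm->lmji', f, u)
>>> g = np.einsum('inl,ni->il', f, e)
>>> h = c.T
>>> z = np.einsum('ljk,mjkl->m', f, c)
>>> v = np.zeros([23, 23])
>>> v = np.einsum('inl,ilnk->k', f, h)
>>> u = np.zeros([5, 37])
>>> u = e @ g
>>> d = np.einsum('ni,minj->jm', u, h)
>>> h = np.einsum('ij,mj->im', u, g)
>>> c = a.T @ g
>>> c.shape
(19, 23, 5)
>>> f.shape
(17, 23, 5)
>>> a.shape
(17, 23, 19)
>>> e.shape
(23, 17)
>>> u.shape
(23, 5)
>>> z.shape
(23,)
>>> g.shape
(17, 5)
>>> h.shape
(23, 17)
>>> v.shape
(23,)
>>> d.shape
(23, 17)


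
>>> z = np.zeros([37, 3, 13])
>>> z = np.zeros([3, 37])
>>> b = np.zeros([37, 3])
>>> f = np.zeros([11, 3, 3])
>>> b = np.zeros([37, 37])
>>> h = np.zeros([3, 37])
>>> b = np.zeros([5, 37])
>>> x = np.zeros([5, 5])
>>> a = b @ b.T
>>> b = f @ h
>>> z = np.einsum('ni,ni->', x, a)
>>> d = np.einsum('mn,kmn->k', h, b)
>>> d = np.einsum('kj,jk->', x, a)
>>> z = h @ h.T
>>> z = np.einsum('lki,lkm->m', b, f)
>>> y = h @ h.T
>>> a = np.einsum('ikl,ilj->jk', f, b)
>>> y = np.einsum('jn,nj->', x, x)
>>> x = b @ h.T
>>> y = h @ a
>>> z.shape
(3,)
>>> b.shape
(11, 3, 37)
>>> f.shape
(11, 3, 3)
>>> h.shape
(3, 37)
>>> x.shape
(11, 3, 3)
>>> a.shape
(37, 3)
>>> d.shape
()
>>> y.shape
(3, 3)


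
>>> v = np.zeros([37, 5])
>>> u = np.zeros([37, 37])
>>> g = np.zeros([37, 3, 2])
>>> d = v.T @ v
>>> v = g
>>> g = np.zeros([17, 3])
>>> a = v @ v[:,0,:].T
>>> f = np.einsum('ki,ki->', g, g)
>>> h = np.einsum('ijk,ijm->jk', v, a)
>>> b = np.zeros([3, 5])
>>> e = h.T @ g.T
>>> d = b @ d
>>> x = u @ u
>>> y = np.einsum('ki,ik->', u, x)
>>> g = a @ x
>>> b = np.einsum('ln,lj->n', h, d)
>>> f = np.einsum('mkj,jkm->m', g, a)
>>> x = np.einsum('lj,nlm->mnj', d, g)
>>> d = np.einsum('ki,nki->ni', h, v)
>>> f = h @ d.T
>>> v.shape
(37, 3, 2)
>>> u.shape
(37, 37)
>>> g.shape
(37, 3, 37)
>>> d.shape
(37, 2)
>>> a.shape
(37, 3, 37)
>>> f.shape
(3, 37)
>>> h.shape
(3, 2)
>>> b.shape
(2,)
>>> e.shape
(2, 17)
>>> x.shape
(37, 37, 5)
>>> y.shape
()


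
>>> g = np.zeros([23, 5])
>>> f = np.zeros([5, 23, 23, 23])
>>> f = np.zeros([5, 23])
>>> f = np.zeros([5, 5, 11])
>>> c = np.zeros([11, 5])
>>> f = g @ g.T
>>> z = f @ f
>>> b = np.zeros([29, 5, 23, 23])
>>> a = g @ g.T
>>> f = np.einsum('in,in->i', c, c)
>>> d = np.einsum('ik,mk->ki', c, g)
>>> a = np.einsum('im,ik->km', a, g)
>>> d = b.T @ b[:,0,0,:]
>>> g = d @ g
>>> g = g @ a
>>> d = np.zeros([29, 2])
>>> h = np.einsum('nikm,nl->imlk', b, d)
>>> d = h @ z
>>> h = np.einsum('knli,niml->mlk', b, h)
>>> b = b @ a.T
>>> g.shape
(23, 23, 5, 23)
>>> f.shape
(11,)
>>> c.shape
(11, 5)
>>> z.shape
(23, 23)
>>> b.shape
(29, 5, 23, 5)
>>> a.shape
(5, 23)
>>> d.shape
(5, 23, 2, 23)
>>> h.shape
(2, 23, 29)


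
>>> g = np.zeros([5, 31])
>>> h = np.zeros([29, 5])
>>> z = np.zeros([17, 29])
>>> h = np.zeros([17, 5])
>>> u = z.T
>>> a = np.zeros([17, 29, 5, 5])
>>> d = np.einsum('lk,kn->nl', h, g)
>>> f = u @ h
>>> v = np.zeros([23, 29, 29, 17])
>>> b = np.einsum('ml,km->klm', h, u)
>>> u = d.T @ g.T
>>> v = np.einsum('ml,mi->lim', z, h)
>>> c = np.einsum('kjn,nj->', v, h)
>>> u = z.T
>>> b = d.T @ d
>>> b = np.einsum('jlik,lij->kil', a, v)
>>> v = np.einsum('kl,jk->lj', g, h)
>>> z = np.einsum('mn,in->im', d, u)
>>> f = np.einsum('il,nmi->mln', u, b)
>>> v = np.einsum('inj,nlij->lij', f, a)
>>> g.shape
(5, 31)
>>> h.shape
(17, 5)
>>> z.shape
(29, 31)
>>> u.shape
(29, 17)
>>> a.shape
(17, 29, 5, 5)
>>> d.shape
(31, 17)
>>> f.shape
(5, 17, 5)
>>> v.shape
(29, 5, 5)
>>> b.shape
(5, 5, 29)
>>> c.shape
()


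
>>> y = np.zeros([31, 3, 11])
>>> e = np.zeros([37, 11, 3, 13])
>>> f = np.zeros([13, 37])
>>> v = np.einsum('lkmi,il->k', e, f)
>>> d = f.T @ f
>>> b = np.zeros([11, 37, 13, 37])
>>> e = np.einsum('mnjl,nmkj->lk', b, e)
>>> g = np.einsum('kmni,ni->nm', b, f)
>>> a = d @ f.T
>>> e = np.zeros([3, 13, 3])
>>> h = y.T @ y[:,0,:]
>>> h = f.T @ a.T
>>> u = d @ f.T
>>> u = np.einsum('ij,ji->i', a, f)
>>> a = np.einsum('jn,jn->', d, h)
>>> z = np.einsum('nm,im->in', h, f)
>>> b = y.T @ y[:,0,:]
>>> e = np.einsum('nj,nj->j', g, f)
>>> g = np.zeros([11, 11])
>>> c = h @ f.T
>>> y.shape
(31, 3, 11)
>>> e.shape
(37,)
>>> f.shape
(13, 37)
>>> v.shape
(11,)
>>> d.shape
(37, 37)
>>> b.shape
(11, 3, 11)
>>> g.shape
(11, 11)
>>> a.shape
()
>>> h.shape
(37, 37)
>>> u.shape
(37,)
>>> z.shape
(13, 37)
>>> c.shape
(37, 13)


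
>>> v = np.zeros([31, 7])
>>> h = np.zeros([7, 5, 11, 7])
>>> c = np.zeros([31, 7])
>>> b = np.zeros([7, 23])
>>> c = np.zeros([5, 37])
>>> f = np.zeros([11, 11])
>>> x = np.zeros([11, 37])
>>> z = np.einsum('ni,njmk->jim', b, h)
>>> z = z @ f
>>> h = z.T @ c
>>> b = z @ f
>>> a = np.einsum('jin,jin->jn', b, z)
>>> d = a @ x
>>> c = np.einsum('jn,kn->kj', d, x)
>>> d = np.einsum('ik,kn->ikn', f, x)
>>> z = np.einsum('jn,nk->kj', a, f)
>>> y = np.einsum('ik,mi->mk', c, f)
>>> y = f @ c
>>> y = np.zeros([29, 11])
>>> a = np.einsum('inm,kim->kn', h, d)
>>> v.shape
(31, 7)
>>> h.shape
(11, 23, 37)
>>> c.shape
(11, 5)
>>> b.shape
(5, 23, 11)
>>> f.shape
(11, 11)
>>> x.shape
(11, 37)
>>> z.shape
(11, 5)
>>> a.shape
(11, 23)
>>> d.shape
(11, 11, 37)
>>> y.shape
(29, 11)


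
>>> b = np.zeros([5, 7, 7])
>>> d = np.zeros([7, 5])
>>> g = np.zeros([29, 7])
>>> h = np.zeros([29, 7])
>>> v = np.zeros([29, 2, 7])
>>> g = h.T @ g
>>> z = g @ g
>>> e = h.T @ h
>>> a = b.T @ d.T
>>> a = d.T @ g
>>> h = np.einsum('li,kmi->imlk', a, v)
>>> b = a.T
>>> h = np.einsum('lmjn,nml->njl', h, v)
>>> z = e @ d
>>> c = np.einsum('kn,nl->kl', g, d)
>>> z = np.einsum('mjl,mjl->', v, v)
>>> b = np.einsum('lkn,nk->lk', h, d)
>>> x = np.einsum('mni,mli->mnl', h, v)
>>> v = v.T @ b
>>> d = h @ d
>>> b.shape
(29, 5)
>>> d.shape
(29, 5, 5)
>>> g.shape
(7, 7)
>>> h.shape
(29, 5, 7)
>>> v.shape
(7, 2, 5)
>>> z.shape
()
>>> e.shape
(7, 7)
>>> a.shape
(5, 7)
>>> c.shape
(7, 5)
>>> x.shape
(29, 5, 2)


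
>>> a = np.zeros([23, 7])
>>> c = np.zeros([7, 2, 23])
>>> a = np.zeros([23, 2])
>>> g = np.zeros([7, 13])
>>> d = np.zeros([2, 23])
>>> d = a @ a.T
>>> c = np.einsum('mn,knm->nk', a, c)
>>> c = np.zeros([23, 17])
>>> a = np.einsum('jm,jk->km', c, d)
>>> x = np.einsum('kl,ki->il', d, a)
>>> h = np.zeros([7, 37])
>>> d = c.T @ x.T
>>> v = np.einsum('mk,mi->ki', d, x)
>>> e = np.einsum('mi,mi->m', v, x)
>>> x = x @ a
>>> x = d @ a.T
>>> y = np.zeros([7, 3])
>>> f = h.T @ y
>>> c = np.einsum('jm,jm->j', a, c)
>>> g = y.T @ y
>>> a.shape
(23, 17)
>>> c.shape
(23,)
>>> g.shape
(3, 3)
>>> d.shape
(17, 17)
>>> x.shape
(17, 23)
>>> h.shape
(7, 37)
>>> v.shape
(17, 23)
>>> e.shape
(17,)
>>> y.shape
(7, 3)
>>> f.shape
(37, 3)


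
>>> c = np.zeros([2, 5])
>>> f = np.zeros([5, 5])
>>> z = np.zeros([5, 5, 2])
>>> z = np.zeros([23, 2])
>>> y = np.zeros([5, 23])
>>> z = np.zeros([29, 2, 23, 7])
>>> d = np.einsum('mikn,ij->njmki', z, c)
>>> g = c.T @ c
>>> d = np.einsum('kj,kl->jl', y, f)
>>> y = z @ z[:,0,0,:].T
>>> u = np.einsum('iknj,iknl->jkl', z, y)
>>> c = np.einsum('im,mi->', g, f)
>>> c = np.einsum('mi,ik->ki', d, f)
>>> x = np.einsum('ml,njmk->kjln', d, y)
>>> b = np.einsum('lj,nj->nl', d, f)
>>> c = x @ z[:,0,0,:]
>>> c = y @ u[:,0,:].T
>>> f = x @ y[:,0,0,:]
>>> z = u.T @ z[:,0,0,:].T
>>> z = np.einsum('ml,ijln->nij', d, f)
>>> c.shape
(29, 2, 23, 7)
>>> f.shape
(29, 2, 5, 29)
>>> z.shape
(29, 29, 2)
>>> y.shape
(29, 2, 23, 29)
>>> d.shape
(23, 5)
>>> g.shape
(5, 5)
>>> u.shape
(7, 2, 29)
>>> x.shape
(29, 2, 5, 29)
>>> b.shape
(5, 23)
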